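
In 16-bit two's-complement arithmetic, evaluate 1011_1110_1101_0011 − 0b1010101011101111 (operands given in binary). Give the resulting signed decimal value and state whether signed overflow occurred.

1011_1110_1101_0011 → 1011111011010011 = -16685 (signed)
0b1010101011101111 → 1010101011101111 = -21777 (signed)
Subtract via negate-and-add: invert 1010101011101111 + 1 = 0101010100010001 (i.e. 21777).
  1011111011010011
+ 0101010100010001
= 0001001111100100  (discard carry-out 1)
Result 0001001111100100: MSB = 0 → value 5092.
Addends (after negating the subtrahend) have opposite signs, so signed overflow cannot occur.

5092; no overflow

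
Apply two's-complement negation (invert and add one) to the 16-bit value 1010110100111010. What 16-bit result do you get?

Invert: 0101001011000101. Add 1: 0101001011000110.
Check: 1010110100111010 = -21190, 0101001011000110 = 21190.

0101001011000110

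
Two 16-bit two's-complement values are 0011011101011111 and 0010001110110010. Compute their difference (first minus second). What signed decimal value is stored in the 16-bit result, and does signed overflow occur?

5037; no overflow

0011011101011111 = 14175 (signed)
0010001110110010 = 9138 (signed)
Subtract via negate-and-add: invert 0010001110110010 + 1 = 1101110001001110 (i.e. -9138).
  0011011101011111
+ 1101110001001110
= 0001001110101101  (discard carry-out 1)
Result 0001001110101101: MSB = 0 → value 5037.
Addends (after negating the subtrahend) have opposite signs, so signed overflow cannot occur.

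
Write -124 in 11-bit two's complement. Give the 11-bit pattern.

|-124| = 124 = 00001111100 in 11 bits.
Invert the bits: 11110000011. Add 1: 11110000100.
Check: 11110000100 reads as 1924 − 2048 = -124.

11110000100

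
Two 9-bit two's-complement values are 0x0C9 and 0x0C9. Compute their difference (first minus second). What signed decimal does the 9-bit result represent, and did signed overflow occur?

0x0C9 = 011001001 = 201 (signed)
0x0C9 = 011001001 = 201 (signed)
Subtract via negate-and-add: invert 011001001 + 1 = 100110111 (i.e. -201).
  011001001
+ 100110111
= 000000000  (discard carry-out 1)
Result 000000000: MSB = 0 → value 0.
Addends (after negating the subtrahend) have opposite signs, so signed overflow cannot occur.

0; no overflow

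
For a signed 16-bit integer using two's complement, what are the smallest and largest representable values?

min = -32768, max = 32767

Minimum: −2^15 = -32768.
Maximum: 2^15 − 1 = 32767.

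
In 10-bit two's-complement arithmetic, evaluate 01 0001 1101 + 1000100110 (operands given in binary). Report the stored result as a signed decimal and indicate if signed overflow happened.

01 0001 1101 → 0100011101 = 285 (signed)
1000100110 = -474 (signed)
  0100011101
+ 1000100110
= 1101000011
Result 1101000011: MSB = 1 → 835 − 1024 = -189.
Addends have opposite signs, so signed overflow cannot occur.

-189; no overflow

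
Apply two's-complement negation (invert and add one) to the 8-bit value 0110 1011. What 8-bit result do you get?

10010101

Invert: 10010100. Add 1: 10010101.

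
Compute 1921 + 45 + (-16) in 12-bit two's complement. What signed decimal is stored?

1921 + 45 = 1966 (011110101110)
1966 + (-16) = 1950 (011110011110)

1950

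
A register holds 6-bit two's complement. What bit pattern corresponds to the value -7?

111001

|-7| = 7 = 000111 in 6 bits.
Invert the bits: 111000. Add 1: 111001.
Check: 111001 reads as 57 − 64 = -7.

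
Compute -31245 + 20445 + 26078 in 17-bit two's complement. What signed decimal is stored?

15278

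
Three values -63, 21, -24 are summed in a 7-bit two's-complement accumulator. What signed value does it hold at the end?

-63 + 21 = -42 (1010110)
-42 + (-24) = -66 → wraps to 62 (0111110)

62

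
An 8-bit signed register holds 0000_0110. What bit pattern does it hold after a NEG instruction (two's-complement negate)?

11111010

Invert: 11111001. Add 1: 11111010.
Check: 00000110 = 6, 11111010 = -6.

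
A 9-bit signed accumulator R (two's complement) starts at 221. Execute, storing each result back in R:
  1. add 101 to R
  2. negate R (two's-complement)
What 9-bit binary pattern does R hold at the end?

010111110

Start: R = 221 = 011011101.
R = 221 + 101 = 322; wraps to -190 = 101000010
R = −(-190) = 190 = 010111110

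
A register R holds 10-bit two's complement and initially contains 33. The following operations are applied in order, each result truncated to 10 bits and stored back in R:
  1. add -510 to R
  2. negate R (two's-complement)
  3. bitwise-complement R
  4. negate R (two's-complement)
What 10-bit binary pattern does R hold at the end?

Start: R = 33 = 0000100001.
R = 33 + (-510) = -477 = 1000100011
R = −(-477) = 477 = 0111011101
R = NOT 0111011101 = 1000100010 = -478
R = −(-478) = 478 = 0111011110

0111011110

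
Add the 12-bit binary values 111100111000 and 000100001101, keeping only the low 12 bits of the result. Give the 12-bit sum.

  111100111000
+ 000100001101
= 000001000101  (discard carry-out 1)

000001000101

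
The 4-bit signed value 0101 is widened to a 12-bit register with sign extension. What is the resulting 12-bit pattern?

000000000101

MSB of 0101 is 0; replicate it into the new high bits.
00000000|0101 → 000000000101 (still 5).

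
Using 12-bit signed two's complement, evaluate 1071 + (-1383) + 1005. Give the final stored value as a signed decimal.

693

1071 + (-1383) = -312 (111011001000)
-312 + 1005 = 693 (001010110101)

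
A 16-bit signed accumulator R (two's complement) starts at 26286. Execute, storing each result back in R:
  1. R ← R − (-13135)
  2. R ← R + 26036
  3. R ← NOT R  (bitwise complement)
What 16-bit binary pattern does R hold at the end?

0000000001001110

Start: R = 26286 = 0110011010101110.
R = 26286 − (-13135) = 39421; wraps to -26115 = 1001100111111101
R = -26115 + 26036 = -79 = 1111111110110001
R = NOT 1111111110110001 = 0000000001001110 = 78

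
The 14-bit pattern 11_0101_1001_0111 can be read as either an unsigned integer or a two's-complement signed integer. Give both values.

Unsigned: 11010110010111 = 13719.
Signed: MSB=1 → 13719 − 16384 = -2665.

unsigned = 13719, signed = -2665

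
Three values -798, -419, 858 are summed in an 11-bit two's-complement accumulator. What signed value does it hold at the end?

-798 + (-419) = -1217 → wraps to 831 (01100111111)
831 + 858 = 1689 → wraps to -359 (11010011001)

-359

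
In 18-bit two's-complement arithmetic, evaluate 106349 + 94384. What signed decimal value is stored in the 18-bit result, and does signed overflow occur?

106349 → 011001111101101101
94384 → 010111000010110000
  011001111101101101
+ 010111000010110000
= 110001000000011101
Result 110001000000011101: MSB = 1 → 200733 − 262144 = -61411.
Both addends are non-negative but the stored result is negative: signed overflow. The true value 106349 + 94384 = 200733 lies outside [-131072, 131071].

-61411; overflow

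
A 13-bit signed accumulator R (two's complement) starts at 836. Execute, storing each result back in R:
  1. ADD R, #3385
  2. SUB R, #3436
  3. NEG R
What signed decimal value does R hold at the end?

-785

Start: R = 836 = 0001101000100.
R = 836 + 3385 = 4221; wraps to -3971 = 1000001111101
R = -3971 − 3436 = -7407; wraps to 785 = 0001100010001
R = −(785) = -785 = 1110011101111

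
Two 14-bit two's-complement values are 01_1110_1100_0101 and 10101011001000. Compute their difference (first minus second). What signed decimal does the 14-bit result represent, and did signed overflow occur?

01_1110_1100_0101 → 01111011000101 = 7877 (signed)
10101011001000 = -5432 (signed)
Subtract via negate-and-add: invert 10101011001000 + 1 = 01010100111000 (i.e. 5432).
  01111011000101
+ 01010100111000
= 11001111111101
Result 11001111111101: MSB = 1 → 13309 − 16384 = -3075.
Both addends (after negating the subtrahend) are non-negative but the stored result is negative: signed overflow. The true value 7877 − (-5432) = 13309 lies outside [-8192, 8191].

-3075; overflow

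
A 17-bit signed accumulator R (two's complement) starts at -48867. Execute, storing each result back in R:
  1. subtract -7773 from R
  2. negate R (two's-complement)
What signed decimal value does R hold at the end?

41094

Start: R = -48867 = 10100000100011101.
R = -48867 − (-7773) = -41094 = 10101111101111010
R = −(-41094) = 41094 = 01010000010000110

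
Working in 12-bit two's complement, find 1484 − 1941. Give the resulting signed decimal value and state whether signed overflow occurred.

1484 → 010111001100
1941 → 011110010101
Subtract via negate-and-add: invert 011110010101 + 1 = 100001101011 (i.e. -1941).
  010111001100
+ 100001101011
= 111000110111
Result 111000110111: MSB = 1 → 3639 − 4096 = -457.
Addends (after negating the subtrahend) have opposite signs, so signed overflow cannot occur.

-457; no overflow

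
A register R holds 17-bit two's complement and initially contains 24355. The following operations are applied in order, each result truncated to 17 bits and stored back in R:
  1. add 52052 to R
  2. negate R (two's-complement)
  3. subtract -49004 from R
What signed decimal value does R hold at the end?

Start: R = 24355 = 00101111100100011.
R = 24355 + 52052 = 76407; wraps to -54665 = 10010101001110111
R = −(-54665) = 54665 = 01101010110001001
R = 54665 − (-49004) = 103669; wraps to -27403 = 11001010011110101

-27403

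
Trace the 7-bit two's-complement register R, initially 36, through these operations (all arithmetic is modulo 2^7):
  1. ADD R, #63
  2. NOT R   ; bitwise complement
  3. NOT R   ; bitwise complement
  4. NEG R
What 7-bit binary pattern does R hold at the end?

Start: R = 36 = 0100100.
R = 36 + 63 = 99; wraps to -29 = 1100011
R = NOT 1100011 = 0011100 = 28
R = NOT 0011100 = 1100011 = -29
R = −(-29) = 29 = 0011101

0011101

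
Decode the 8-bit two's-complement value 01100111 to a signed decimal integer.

103

MSB is 0, so the value is non-negative: 01100111 = 103.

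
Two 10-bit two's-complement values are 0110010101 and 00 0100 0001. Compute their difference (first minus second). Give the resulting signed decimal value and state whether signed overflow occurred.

340; no overflow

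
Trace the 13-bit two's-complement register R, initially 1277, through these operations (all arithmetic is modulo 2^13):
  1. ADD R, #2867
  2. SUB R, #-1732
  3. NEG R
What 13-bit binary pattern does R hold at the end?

Start: R = 1277 = 0010011111101.
R = 1277 + 2867 = 4144; wraps to -4048 = 1000000110000
R = -4048 − (-1732) = -2316 = 1011011110100
R = −(-2316) = 2316 = 0100100001100

0100100001100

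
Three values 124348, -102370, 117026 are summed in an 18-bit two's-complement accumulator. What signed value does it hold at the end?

-123140

124348 + (-102370) = 21978 (000101010111011010)
21978 + 117026 = 139004 → wraps to -123140 (100001111011111100)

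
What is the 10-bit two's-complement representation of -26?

1111100110

|-26| = 26 = 0000011010 in 10 bits.
Invert the bits: 1111100101. Add 1: 1111100110.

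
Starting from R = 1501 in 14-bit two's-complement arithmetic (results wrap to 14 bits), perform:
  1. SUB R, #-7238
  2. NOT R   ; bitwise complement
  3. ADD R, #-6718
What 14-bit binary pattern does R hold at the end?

00001110011110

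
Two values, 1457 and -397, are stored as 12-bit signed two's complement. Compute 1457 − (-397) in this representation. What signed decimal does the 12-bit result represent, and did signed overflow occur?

1457 → 010110110001
-397 → 111001110011
Subtract via negate-and-add: invert 111001110011 + 1 = 000110001101 (i.e. 397).
  010110110001
+ 000110001101
= 011100111110
Result 011100111110: MSB = 0 → value 1854.
Both addends (after negating the subtrahend) are non-negative and so is the stored result: no signed overflow.

1854; no overflow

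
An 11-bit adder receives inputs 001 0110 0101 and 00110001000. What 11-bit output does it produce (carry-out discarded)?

01011101101

  00101100101
+ 00110001000
= 01011101101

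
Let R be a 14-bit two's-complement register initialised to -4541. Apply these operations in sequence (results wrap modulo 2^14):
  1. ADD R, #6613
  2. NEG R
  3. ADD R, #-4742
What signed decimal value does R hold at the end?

-6814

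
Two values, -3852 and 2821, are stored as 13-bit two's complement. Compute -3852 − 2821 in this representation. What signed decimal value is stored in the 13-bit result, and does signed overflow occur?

1519; overflow

-3852 → 1000011110100
2821 → 0101100000101
Subtract via negate-and-add: invert 0101100000101 + 1 = 1010011111011 (i.e. -2821).
  1000011110100
+ 1010011111011
= 0010111101111  (discard carry-out 1)
Result 0010111101111: MSB = 0 → value 1519.
Both addends (after negating the subtrahend) are negative but the stored result is non-negative: signed overflow. The true value -3852 − 2821 = -6673 lies outside [-4096, 4095].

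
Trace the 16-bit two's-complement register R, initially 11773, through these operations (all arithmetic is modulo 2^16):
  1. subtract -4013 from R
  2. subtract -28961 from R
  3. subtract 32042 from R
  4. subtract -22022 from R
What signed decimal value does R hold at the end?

-30809

Start: R = 11773 = 0010110111111101.
R = 11773 − (-4013) = 15786 = 0011110110101010
R = 15786 − (-28961) = 44747; wraps to -20789 = 1010111011001011
R = -20789 − 32042 = -52831; wraps to 12705 = 0011000110100001
R = 12705 − (-22022) = 34727; wraps to -30809 = 1000011110100111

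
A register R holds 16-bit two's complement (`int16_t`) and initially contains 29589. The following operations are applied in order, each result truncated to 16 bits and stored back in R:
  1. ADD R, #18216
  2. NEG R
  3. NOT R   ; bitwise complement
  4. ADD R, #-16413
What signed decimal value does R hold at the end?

31391

Start: R = 29589 = 0111001110010101.
R = 29589 + 18216 = 47805; wraps to -17731 = 1011101010111101
R = −(-17731) = 17731 = 0100010101000011
R = NOT 0100010101000011 = 1011101010111100 = -17732
R = -17732 + (-16413) = -34145; wraps to 31391 = 0111101010011111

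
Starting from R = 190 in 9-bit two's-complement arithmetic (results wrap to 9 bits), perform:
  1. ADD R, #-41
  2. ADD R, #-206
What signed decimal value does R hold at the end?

Start: R = 190 = 010111110.
R = 190 + (-41) = 149 = 010010101
R = 149 + (-206) = -57 = 111000111

-57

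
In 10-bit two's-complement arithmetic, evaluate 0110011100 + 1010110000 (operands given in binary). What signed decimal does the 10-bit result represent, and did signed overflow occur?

0110011100 = 412 (signed)
1010110000 = -336 (signed)
  0110011100
+ 1010110000
= 0001001100  (discard carry-out 1)
Result 0001001100: MSB = 0 → value 76.
Addends have opposite signs, so signed overflow cannot occur.

76; no overflow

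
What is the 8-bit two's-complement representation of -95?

|-95| = 95 = 01011111 in 8 bits.
Invert the bits: 10100000. Add 1: 10100001.

10100001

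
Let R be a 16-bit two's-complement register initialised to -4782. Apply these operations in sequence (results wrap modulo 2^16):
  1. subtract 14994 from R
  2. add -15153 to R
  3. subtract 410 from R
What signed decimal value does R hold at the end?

30197

Start: R = -4782 = 1110110101010010.
R = -4782 − 14994 = -19776 = 1011001011000000
R = -19776 + (-15153) = -34929; wraps to 30607 = 0111011110001111
R = 30607 − 410 = 30197 = 0111010111110101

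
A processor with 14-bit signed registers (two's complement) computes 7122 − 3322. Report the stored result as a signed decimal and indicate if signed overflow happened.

7122 → 01101111010010
3322 → 00110011111010
Subtract via negate-and-add: invert 00110011111010 + 1 = 11001100000110 (i.e. -3322).
  01101111010010
+ 11001100000110
= 00111011011000  (discard carry-out 1)
Result 00111011011000: MSB = 0 → value 3800.
Addends (after negating the subtrahend) have opposite signs, so signed overflow cannot occur.

3800; no overflow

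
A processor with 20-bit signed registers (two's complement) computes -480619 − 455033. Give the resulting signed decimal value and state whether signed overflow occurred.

-480619 → 10001010101010010101
455033 → 01101111000101111001
Subtract via negate-and-add: invert 01101111000101111001 + 1 = 10010000111010000111 (i.e. -455033).
  10001010101010010101
+ 10010000111010000111
= 00011011100100011100  (discard carry-out 1)
Result 00011011100100011100: MSB = 0 → value 112924.
Both addends (after negating the subtrahend) are negative but the stored result is non-negative: signed overflow. The true value -480619 − 455033 = -935652 lies outside [-524288, 524287].

112924; overflow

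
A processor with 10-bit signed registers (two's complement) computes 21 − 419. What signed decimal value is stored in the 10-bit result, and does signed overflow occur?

-398; no overflow

21 → 0000010101
419 → 0110100011
Subtract via negate-and-add: invert 0110100011 + 1 = 1001011101 (i.e. -419).
  0000010101
+ 1001011101
= 1001110010
Result 1001110010: MSB = 1 → 626 − 1024 = -398.
Addends (after negating the subtrahend) have opposite signs, so signed overflow cannot occur.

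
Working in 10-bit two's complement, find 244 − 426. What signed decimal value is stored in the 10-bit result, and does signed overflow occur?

-182; no overflow

244 → 0011110100
426 → 0110101010
Subtract via negate-and-add: invert 0110101010 + 1 = 1001010110 (i.e. -426).
  0011110100
+ 1001010110
= 1101001010
Result 1101001010: MSB = 1 → 842 − 1024 = -182.
Addends (after negating the subtrahend) have opposite signs, so signed overflow cannot occur.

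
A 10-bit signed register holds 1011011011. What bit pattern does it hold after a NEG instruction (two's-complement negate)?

0100100101

Invert: 0100100100. Add 1: 0100100101.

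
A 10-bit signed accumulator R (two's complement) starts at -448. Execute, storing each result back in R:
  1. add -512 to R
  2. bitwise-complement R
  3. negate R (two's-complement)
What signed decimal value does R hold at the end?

65

Start: R = -448 = 1001000000.
R = -448 + (-512) = -960; wraps to 64 = 0001000000
R = NOT 0001000000 = 1110111111 = -65
R = −(-65) = 65 = 0001000001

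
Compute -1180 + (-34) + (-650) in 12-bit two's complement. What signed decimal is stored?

-1180 + (-34) = -1214 (101101000010)
-1214 + (-650) = -1864 (100010111000)

-1864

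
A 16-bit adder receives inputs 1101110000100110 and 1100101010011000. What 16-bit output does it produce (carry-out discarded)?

1010011010111110

  1101110000100110
+ 1100101010011000
= 1010011010111110  (discard carry-out 1)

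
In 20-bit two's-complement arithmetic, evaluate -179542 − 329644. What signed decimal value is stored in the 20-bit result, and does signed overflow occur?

-509186; no overflow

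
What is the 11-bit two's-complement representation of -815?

10011010001

|-815| = 815 = 01100101111 in 11 bits.
Invert the bits: 10011010000. Add 1: 10011010001.
Check: 10011010001 reads as 1233 − 2048 = -815.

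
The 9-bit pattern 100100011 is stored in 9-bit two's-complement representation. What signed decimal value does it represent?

-221

MSB is 1, so the value is negative.
Unsigned reading: 291. Subtract 2^9 = 512: 291 − 512 = -221.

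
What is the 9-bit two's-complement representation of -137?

|-137| = 137 = 010001001 in 9 bits.
Invert the bits: 101110110. Add 1: 101110111.

101110111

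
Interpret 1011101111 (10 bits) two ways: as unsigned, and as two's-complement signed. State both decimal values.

unsigned = 751, signed = -273

Unsigned: 1011101111 = 751.
Signed: MSB=1 → 751 − 1024 = -273.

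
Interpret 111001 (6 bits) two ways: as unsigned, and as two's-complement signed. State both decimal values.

Unsigned: 111001 = 57.
Signed: MSB=1 → 57 − 64 = -7.

unsigned = 57, signed = -7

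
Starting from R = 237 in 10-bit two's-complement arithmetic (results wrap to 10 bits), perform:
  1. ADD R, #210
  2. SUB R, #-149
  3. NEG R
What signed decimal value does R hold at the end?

Start: R = 237 = 0011101101.
R = 237 + 210 = 447 = 0110111111
R = 447 − (-149) = 596; wraps to -428 = 1001010100
R = −(-428) = 428 = 0110101100

428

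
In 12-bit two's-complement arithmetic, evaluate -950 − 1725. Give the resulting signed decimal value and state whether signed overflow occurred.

1421; overflow

-950 → 110001001010
1725 → 011010111101
Subtract via negate-and-add: invert 011010111101 + 1 = 100101000011 (i.e. -1725).
  110001001010
+ 100101000011
= 010110001101  (discard carry-out 1)
Result 010110001101: MSB = 0 → value 1421.
Both addends (after negating the subtrahend) are negative but the stored result is non-negative: signed overflow. The true value -950 − 1725 = -2675 lies outside [-2048, 2047].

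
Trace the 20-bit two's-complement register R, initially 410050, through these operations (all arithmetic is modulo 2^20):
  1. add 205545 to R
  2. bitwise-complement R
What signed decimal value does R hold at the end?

432980

Start: R = 410050 = 01100100000111000010.
R = 410050 + 205545 = 615595; wraps to -432981 = 10010110010010101011
R = NOT 10010110010010101011 = 01101001101101010100 = 432980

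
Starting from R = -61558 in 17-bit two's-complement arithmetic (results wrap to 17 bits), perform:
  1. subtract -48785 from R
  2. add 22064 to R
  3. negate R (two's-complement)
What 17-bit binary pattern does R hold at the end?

11101101110110101

Start: R = -61558 = 10000111110001010.
R = -61558 − (-48785) = -12773 = 11100111000011011
R = -12773 + 22064 = 9291 = 00010010001001011
R = −(9291) = -9291 = 11101101110110101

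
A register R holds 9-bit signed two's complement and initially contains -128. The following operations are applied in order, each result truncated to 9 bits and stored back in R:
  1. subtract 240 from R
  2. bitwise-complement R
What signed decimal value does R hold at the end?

-145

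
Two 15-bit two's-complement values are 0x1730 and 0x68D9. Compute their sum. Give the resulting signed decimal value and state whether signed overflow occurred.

9; no overflow

0x1730 = 001011100110000 = 5936 (signed)
0x68D9 = 110100011011001 = -5927 (signed)
  001011100110000
+ 110100011011001
= 000000000001001  (discard carry-out 1)
Result 000000000001001: MSB = 0 → value 9.
Addends have opposite signs, so signed overflow cannot occur.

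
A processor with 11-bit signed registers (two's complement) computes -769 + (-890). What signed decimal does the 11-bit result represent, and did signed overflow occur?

-769 → 10011111111
-890 → 10010000110
  10011111111
+ 10010000110
= 00110000101  (discard carry-out 1)
Result 00110000101: MSB = 0 → value 389.
Both addends are negative but the stored result is non-negative: signed overflow. The true value -769 + (-890) = -1659 lies outside [-1024, 1023].

389; overflow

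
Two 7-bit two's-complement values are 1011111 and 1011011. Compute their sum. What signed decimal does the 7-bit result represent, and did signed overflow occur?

58; overflow

1011111 = -33 (signed)
1011011 = -37 (signed)
  1011111
+ 1011011
= 0111010  (discard carry-out 1)
Result 0111010: MSB = 0 → value 58.
Both addends are negative but the stored result is non-negative: signed overflow. The true value -33 + (-37) = -70 lies outside [-64, 63].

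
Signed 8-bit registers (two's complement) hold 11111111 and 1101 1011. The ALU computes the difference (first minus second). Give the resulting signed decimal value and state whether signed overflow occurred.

36; no overflow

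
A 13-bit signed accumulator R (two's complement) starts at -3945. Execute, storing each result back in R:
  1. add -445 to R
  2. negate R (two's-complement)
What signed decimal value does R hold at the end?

Start: R = -3945 = 1000010010111.
R = -3945 + (-445) = -4390; wraps to 3802 = 0111011011010
R = −(3802) = -3802 = 1000100100110

-3802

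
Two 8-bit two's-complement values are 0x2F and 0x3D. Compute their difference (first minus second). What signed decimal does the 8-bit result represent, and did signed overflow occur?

0x2F = 00101111 = 47 (signed)
0x3D = 00111101 = 61 (signed)
Subtract via negate-and-add: invert 00111101 + 1 = 11000011 (i.e. -61).
  00101111
+ 11000011
= 11110010
Result 11110010: MSB = 1 → 242 − 256 = -14.
Addends (after negating the subtrahend) have opposite signs, so signed overflow cannot occur.

-14; no overflow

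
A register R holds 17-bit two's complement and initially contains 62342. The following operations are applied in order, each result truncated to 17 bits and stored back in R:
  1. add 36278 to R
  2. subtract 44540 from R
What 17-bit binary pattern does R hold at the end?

Start: R = 62342 = 01111001110000110.
R = 62342 + 36278 = 98620; wraps to -32452 = 11000000100111100
R = -32452 − 44540 = -76992; wraps to 54080 = 01101001101000000

01101001101000000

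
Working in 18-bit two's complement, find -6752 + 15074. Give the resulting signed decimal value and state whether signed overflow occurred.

8322; no overflow

-6752 → 111110010110100000
15074 → 000011101011100010
  111110010110100000
+ 000011101011100010
= 000010000010000010  (discard carry-out 1)
Result 000010000010000010: MSB = 0 → value 8322.
Addends have opposite signs, so signed overflow cannot occur.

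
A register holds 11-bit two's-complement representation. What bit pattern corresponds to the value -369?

11010001111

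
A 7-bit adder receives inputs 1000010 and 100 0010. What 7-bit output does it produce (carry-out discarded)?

  1000010
+ 1000010
= 0000100  (discard carry-out 1)

0000100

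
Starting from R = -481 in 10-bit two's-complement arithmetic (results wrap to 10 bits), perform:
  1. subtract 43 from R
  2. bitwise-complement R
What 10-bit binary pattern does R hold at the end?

Start: R = -481 = 1000011111.
R = -481 − 43 = -524; wraps to 500 = 0111110100
R = NOT 0111110100 = 1000001011 = -501

1000001011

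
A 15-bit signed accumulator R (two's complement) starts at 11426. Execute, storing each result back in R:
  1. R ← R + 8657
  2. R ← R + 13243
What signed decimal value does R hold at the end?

558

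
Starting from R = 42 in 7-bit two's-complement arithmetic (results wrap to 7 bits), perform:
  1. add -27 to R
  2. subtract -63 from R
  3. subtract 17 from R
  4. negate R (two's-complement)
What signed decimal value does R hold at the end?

-61

Start: R = 42 = 0101010.
R = 42 + (-27) = 15 = 0001111
R = 15 − (-63) = 78; wraps to -50 = 1001110
R = -50 − 17 = -67; wraps to 61 = 0111101
R = −(61) = -61 = 1000011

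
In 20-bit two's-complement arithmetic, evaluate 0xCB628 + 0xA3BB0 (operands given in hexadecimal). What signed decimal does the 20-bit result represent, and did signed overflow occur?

0xCB628 = 11001011011000101000 = -215512 (signed)
0xA3BB0 = 10100011101110110000 = -377936 (signed)
  11001011011000101000
+ 10100011101110110000
= 01101111000111011000  (discard carry-out 1)
Result 01101111000111011000: MSB = 0 → value 455128.
Both addends are negative but the stored result is non-negative: signed overflow. The true value -215512 + (-377936) = -593448 lies outside [-524288, 524287].

455128; overflow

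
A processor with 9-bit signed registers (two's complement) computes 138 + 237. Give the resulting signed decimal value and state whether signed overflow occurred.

138 → 010001010
237 → 011101101
  010001010
+ 011101101
= 101110111
Result 101110111: MSB = 1 → 375 − 512 = -137.
Both addends are non-negative but the stored result is negative: signed overflow. The true value 138 + 237 = 375 lies outside [-256, 255].

-137; overflow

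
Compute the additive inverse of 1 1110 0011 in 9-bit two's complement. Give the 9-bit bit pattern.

000011101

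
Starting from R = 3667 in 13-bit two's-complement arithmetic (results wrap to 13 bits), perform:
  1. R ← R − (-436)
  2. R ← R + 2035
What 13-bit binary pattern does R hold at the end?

1011111111010

Start: R = 3667 = 0111001010011.
R = 3667 − (-436) = 4103; wraps to -4089 = 1000000000111
R = -4089 + 2035 = -2054 = 1011111111010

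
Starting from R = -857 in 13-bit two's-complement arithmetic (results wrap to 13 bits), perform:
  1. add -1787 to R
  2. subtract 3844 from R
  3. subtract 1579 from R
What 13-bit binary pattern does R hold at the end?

0000001111101

Start: R = -857 = 1110010100111.
R = -857 + (-1787) = -2644 = 1010110101100
R = -2644 − 3844 = -6488; wraps to 1704 = 0011010101000
R = 1704 − 1579 = 125 = 0000001111101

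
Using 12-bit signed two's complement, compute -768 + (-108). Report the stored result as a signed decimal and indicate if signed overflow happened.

-876; no overflow

-768 → 110100000000
-108 → 111110010100
  110100000000
+ 111110010100
= 110010010100  (discard carry-out 1)
Result 110010010100: MSB = 1 → 3220 − 4096 = -876.
Both addends are negative and so is the stored result: no signed overflow.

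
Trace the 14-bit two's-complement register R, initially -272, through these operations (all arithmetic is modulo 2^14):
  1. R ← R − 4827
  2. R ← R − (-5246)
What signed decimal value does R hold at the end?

147

Start: R = -272 = 11111011110000.
R = -272 − 4827 = -5099 = 10110000010101
R = -5099 − (-5246) = 147 = 00000010010011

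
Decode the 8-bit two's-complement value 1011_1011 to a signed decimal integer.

-69

MSB is 1, so the value is negative.
Unsigned reading: 187. Subtract 2^8 = 256: 187 − 256 = -69.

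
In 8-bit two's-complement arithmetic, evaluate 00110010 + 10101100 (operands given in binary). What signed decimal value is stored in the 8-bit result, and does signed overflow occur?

00110010 = 50 (signed)
10101100 = -84 (signed)
  00110010
+ 10101100
= 11011110
Result 11011110: MSB = 1 → 222 − 256 = -34.
Addends have opposite signs, so signed overflow cannot occur.

-34; no overflow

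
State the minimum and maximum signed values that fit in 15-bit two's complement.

Minimum: −2^14 = -16384.
Maximum: 2^14 − 1 = 16383.

min = -16384, max = 16383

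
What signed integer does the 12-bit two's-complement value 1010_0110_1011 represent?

MSB is 1, so the value is negative.
Unsigned reading: 2667. Subtract 2^12 = 4096: 2667 − 4096 = -1429.

-1429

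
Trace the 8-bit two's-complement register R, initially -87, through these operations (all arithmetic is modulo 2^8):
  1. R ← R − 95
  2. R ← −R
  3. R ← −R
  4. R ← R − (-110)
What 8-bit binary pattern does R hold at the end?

Start: R = -87 = 10101001.
R = -87 − 95 = -182; wraps to 74 = 01001010
R = −(74) = -74 = 10110110
R = −(-74) = 74 = 01001010
R = 74 − (-110) = 184; wraps to -72 = 10111000

10111000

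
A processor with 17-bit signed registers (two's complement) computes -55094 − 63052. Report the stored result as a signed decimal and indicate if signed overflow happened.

-55094 → 10010100011001010
63052 → 01111011001001100
Subtract via negate-and-add: invert 01111011001001100 + 1 = 10000100110110100 (i.e. -63052).
  10010100011001010
+ 10000100110110100
= 00011001001111110  (discard carry-out 1)
Result 00011001001111110: MSB = 0 → value 12926.
Both addends (after negating the subtrahend) are negative but the stored result is non-negative: signed overflow. The true value -55094 − 63052 = -118146 lies outside [-65536, 65535].

12926; overflow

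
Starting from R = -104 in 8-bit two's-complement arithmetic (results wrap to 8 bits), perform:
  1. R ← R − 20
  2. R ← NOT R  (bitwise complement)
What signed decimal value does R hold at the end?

123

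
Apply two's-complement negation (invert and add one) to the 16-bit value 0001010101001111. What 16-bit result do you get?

Invert: 1110101010110000. Add 1: 1110101010110001.
Check: 0001010101001111 = 5455, 1110101010110001 = -5455.

1110101010110001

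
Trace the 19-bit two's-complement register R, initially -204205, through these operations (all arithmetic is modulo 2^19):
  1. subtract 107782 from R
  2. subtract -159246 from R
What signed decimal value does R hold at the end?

Start: R = -204205 = 1001110001001010011.
R = -204205 − 107782 = -311987; wraps to 212301 = 0110011110101001101
R = 212301 − (-159246) = 371547; wraps to -152741 = 1011010101101011011

-152741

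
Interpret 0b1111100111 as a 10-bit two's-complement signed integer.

-25

MSB is 1, so the value is negative.
Unsigned reading: 999. Subtract 2^10 = 1024: 999 − 1024 = -25.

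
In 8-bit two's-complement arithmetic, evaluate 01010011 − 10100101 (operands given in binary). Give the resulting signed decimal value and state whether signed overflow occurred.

01010011 = 83 (signed)
10100101 = -91 (signed)
Subtract via negate-and-add: invert 10100101 + 1 = 01011011 (i.e. 91).
  01010011
+ 01011011
= 10101110
Result 10101110: MSB = 1 → 174 − 256 = -82.
Both addends (after negating the subtrahend) are non-negative but the stored result is negative: signed overflow. The true value 83 − (-91) = 174 lies outside [-128, 127].

-82; overflow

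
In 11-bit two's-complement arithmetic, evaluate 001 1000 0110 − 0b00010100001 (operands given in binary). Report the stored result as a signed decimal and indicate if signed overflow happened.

229; no overflow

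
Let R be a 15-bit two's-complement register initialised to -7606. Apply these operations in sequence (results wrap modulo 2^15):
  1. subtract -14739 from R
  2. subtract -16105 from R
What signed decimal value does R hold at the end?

Start: R = -7606 = 110001001001010.
R = -7606 − (-14739) = 7133 = 001101111011101
R = 7133 − (-16105) = 23238; wraps to -9530 = 101101011000110

-9530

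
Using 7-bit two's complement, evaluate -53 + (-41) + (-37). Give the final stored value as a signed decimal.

-53 + (-41) = -94 → wraps to 34 (0100010)
34 + (-37) = -3 (1111101)

-3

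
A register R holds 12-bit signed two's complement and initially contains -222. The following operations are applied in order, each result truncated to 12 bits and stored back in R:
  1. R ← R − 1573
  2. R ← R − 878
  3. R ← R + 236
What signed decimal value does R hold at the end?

1659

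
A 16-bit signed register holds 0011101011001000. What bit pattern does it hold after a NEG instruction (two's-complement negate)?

Invert: 1100010100110111. Add 1: 1100010100111000.

1100010100111000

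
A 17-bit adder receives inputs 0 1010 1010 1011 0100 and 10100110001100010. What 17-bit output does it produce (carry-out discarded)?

11111011100010110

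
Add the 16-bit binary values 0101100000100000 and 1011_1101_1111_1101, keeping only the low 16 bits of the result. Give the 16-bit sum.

0001011000011101

  0101100000100000
+ 1011110111111101
= 0001011000011101  (discard carry-out 1)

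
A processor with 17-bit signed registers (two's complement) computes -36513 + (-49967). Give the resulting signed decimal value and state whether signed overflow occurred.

-36513 → 10111000101011111
-49967 → 10011110011010001
  10111000101011111
+ 10011110011010001
= 01010111000110000  (discard carry-out 1)
Result 01010111000110000: MSB = 0 → value 44592.
Both addends are negative but the stored result is non-negative: signed overflow. The true value -36513 + (-49967) = -86480 lies outside [-65536, 65535].

44592; overflow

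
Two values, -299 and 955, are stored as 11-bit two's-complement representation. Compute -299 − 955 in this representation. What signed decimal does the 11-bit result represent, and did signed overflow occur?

-299 → 11011010101
955 → 01110111011
Subtract via negate-and-add: invert 01110111011 + 1 = 10001000101 (i.e. -955).
  11011010101
+ 10001000101
= 01100011010  (discard carry-out 1)
Result 01100011010: MSB = 0 → value 794.
Both addends (after negating the subtrahend) are negative but the stored result is non-negative: signed overflow. The true value -299 − 955 = -1254 lies outside [-1024, 1023].

794; overflow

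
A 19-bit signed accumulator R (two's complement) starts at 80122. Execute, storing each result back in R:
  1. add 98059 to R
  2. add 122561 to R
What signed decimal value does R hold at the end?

Start: R = 80122 = 0010011100011111010.
R = 80122 + 98059 = 178181 = 0101011100000000101
R = 178181 + 122561 = 300742; wraps to -223546 = 1001001011011000110

-223546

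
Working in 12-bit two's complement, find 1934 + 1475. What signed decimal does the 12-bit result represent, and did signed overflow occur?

1934 → 011110001110
1475 → 010111000011
  011110001110
+ 010111000011
= 110101010001
Result 110101010001: MSB = 1 → 3409 − 4096 = -687.
Both addends are non-negative but the stored result is negative: signed overflow. The true value 1934 + 1475 = 3409 lies outside [-2048, 2047].

-687; overflow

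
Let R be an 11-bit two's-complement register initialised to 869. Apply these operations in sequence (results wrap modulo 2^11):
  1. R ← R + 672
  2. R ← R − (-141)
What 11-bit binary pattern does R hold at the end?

Start: R = 869 = 01101100101.
R = 869 + 672 = 1541; wraps to -507 = 11000000101
R = -507 − (-141) = -366 = 11010010010

11010010010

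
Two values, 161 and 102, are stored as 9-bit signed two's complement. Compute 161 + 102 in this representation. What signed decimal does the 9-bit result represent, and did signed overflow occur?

-249; overflow

161 → 010100001
102 → 001100110
  010100001
+ 001100110
= 100000111
Result 100000111: MSB = 1 → 263 − 512 = -249.
Both addends are non-negative but the stored result is negative: signed overflow. The true value 161 + 102 = 263 lies outside [-256, 255].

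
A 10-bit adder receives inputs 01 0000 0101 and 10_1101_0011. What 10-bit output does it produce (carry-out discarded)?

1111011000

  0100000101
+ 1011010011
= 1111011000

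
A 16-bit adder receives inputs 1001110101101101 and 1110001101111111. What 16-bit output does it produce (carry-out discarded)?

1000000011101100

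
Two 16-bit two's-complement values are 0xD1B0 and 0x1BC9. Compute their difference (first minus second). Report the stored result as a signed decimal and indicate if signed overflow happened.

-18969; no overflow

0xD1B0 = 1101000110110000 = -11856 (signed)
0x1BC9 = 0001101111001001 = 7113 (signed)
Subtract via negate-and-add: invert 0001101111001001 + 1 = 1110010000110111 (i.e. -7113).
  1101000110110000
+ 1110010000110111
= 1011010111100111  (discard carry-out 1)
Result 1011010111100111: MSB = 1 → 46567 − 65536 = -18969.
Both addends (after negating the subtrahend) are negative and so is the stored result: no signed overflow.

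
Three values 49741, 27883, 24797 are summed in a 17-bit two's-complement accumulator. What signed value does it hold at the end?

-28651

49741 + 27883 = 77624 → wraps to -53448 (10010111100111000)
-53448 + 24797 = -28651 (11001000000010101)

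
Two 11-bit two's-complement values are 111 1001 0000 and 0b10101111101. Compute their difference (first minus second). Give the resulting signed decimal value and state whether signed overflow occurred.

531; no overflow

111 1001 0000 → 11110010000 = -112 (signed)
0b10101111101 → 10101111101 = -643 (signed)
Subtract via negate-and-add: invert 10101111101 + 1 = 01010000011 (i.e. 643).
  11110010000
+ 01010000011
= 01000010011  (discard carry-out 1)
Result 01000010011: MSB = 0 → value 531.
Addends (after negating the subtrahend) have opposite signs, so signed overflow cannot occur.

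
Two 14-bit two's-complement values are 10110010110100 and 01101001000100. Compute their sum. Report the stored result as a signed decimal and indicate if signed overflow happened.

10110010110100 = -4940 (signed)
01101001000100 = 6724 (signed)
  10110010110100
+ 01101001000100
= 00011011111000  (discard carry-out 1)
Result 00011011111000: MSB = 0 → value 1784.
Addends have opposite signs, so signed overflow cannot occur.

1784; no overflow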